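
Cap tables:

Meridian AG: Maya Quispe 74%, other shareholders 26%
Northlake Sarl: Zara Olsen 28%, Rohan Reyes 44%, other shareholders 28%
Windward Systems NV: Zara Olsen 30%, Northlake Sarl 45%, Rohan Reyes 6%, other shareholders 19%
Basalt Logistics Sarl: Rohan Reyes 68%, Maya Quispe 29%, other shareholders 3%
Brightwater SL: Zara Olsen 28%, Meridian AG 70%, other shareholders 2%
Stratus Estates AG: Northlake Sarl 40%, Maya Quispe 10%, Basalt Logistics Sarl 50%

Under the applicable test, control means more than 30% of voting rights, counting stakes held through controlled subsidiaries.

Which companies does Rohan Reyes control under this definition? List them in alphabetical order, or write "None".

Rohan holds 44% of Northlake, so Rohan controls Northlake.
Northlake and Rohan together hold 45% + 6% = 51% of Windward, so Rohan controls Windward.
Rohan holds 68% of Basalt, so Rohan controls Basalt.
Northlake and Basalt together hold 40% + 50% = 90% of Stratus, so Rohan controls Stratus.
No other company's threshold is met.

Basalt Logistics Sarl, Northlake Sarl, Stratus Estates AG, Windward Systems NV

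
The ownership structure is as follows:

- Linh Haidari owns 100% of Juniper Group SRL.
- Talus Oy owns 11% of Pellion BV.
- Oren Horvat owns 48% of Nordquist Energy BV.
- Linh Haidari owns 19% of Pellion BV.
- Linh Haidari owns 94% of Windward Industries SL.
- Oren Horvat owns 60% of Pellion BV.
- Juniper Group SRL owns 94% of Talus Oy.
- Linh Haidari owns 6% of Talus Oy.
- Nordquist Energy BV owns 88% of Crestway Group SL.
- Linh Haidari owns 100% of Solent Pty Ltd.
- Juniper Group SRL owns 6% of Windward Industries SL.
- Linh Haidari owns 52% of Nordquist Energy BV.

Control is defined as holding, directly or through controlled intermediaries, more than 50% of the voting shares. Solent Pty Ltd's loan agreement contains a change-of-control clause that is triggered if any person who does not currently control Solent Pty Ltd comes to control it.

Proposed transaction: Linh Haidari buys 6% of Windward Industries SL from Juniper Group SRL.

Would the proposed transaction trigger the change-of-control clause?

No

The purchase adds only to Linh's holdings (Juniper's stake shrinks), so Linh is the only person who could newly come to control Solent.
Linh holds 100% of Solent, so Linh controls Solent.
So Linh already controls Solent before the transaction.
After the purchase, Linh's direct stake in Windward rises to 94% + 6% = 100%, and Juniper's stake falls to 0%.
Linh controlled Solent already, so this is not a new person acquiring control; every other person's position is unchanged or reduced.
No new person acquires control, so the clause is not triggered.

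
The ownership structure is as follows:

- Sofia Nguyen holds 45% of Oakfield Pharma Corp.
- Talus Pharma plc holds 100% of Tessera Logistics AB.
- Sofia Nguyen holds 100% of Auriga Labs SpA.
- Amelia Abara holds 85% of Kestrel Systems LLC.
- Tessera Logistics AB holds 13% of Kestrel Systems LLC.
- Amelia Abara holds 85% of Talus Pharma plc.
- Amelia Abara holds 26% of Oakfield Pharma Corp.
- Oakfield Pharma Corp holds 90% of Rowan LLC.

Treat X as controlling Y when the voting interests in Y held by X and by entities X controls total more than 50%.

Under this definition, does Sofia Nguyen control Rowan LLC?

Sofia holds 100% of Auriga, so Sofia controls Auriga.
Neither Sofia nor any entity Sofia controls holds any voting interest in Rowan.
So Sofia does not control Rowan.

No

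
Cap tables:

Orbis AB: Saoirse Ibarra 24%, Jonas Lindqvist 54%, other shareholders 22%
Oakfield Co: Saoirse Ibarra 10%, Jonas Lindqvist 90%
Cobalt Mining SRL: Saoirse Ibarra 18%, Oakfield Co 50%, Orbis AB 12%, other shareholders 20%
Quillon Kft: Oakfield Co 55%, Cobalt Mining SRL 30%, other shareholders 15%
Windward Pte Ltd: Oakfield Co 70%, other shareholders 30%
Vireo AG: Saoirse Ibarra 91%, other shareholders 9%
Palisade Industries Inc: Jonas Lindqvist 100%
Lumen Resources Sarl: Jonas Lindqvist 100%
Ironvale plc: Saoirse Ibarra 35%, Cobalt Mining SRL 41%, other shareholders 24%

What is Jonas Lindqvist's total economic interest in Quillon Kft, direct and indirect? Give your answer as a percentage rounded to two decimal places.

64.94%

Jonas reaches Quillon along 3 paths.
Via Oakfield: 90% × 55% = 49.5%.
Via Oakfield → Cobalt: 90% × 50% × 30% = 13.5%.
Via Orbis → Cobalt: 54% × 12% × 30% = 1.944%.
Total: 49.5% + 13.5% + 1.944% = 64.944%.
Rounded: 64.94%.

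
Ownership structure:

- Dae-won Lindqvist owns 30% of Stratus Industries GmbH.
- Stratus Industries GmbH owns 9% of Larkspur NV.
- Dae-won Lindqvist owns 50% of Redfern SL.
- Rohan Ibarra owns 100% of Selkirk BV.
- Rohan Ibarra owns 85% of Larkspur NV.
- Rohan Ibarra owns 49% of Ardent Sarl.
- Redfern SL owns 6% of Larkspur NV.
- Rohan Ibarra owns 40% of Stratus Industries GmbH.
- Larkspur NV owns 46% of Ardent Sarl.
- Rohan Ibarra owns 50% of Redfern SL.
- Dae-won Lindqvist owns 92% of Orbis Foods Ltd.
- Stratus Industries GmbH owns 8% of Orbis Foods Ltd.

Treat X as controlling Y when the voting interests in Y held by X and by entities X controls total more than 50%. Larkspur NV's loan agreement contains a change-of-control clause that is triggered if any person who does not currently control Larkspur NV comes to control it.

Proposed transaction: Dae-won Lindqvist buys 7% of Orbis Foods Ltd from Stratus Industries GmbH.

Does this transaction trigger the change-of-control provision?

No

The purchase adds only to Dae-won's holdings (Stratus's stake shrinks), so Dae-won is the only person who could newly come to control Larkspur.
Dae-won holds 92% of Orbis, so Dae-won controls Orbis.
Neither Dae-won nor any entity Dae-won controls holds any voting interest in Larkspur.
So before the transaction, Dae-won does not control Larkspur.
After the purchase, Dae-won's direct stake in Orbis rises to 92% + 7% = 99%, and Stratus's stake falls to 1%.
Dae-won holds 99% of Orbis, so Dae-won controls Orbis.
After the transaction, neither Dae-won nor any entity Dae-won controls holds a voting interest in Larkspur, so Dae-won still does not control it.
No new person acquires control, so the clause is not triggered.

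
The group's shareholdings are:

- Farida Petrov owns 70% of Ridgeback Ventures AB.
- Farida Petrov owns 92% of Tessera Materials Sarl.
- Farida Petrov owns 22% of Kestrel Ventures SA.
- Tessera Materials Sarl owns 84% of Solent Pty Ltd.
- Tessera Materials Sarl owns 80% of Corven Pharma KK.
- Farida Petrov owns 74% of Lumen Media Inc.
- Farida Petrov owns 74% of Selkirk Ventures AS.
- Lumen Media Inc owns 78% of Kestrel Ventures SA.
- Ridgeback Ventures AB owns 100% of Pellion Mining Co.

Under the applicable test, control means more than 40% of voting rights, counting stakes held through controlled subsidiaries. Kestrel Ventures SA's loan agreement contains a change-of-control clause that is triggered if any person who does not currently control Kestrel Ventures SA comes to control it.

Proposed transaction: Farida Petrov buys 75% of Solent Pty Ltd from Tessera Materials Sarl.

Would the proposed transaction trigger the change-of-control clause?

No

The purchase adds only to Farida's holdings (Tessera's stake shrinks), so Farida is the only person who could newly come to control Kestrel.
Farida holds 74% of Lumen, so Farida controls Lumen.
Farida and Lumen together hold 22% + 78% = 100% of Kestrel, so Farida controls Kestrel.
So Farida already controls Kestrel before the transaction.
After the purchase, Farida holds 75% of Solent directly, and Tessera's stake falls to 9%.
Farida controlled Kestrel already, so this is not a new person acquiring control; every other person's position is unchanged or reduced.
No new person acquires control, so the clause is not triggered.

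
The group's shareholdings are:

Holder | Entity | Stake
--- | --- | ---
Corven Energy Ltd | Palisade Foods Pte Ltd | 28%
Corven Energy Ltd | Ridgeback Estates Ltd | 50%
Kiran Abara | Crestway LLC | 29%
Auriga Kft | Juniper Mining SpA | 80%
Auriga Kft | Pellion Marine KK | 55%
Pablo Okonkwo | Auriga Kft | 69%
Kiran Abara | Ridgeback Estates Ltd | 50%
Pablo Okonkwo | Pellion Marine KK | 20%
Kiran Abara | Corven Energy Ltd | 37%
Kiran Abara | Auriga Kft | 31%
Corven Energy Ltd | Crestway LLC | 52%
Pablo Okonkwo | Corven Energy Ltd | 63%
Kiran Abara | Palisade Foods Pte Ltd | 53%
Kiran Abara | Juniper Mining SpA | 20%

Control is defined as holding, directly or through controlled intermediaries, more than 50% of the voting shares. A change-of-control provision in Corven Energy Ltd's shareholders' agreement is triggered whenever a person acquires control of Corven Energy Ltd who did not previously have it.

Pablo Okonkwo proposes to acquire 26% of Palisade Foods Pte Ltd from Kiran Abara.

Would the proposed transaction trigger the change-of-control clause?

No

The purchase adds only to Pablo's holdings (Kiran's stake shrinks), so Pablo is the only person who could newly come to control Corven.
Pablo holds 63% of Corven, so Pablo controls Corven.
So Pablo already controls Corven before the transaction.
After the purchase, Pablo holds 26% of Palisade directly, and Kiran's stake falls to 27%.
Pablo controlled Corven already, so this is not a new person acquiring control; every other person's position is unchanged or reduced.
No new person acquires control, so the clause is not triggered.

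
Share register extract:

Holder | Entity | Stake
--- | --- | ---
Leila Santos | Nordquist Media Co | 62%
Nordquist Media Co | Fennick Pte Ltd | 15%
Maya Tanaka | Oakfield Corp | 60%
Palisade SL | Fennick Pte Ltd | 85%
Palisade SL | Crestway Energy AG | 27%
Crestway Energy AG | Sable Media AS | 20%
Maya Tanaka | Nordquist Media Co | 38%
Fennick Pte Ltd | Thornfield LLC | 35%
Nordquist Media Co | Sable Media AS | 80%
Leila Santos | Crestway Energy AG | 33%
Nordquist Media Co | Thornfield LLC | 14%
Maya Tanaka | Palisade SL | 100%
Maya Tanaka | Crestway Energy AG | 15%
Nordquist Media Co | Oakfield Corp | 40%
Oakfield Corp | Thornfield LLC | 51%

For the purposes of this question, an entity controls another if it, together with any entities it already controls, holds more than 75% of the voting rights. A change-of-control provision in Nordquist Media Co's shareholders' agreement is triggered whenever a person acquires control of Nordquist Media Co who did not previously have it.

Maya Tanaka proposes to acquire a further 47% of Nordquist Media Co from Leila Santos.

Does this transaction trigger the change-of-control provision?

The purchase adds only to Maya's holdings (Leila's stake shrinks), so Maya is the only person who could newly come to control Nordquist.
Maya holds 100% of Palisade, so Maya controls Palisade.
Palisade holds 85% of Fennick, so Maya controls Fennick.
In Nordquist, Maya's side holds only 38%, not > 75%.
So before the transaction, Maya does not control Nordquist.
After the purchase, Maya's direct stake in Nordquist rises to 38% + 47% = 85%, and Leila's stake falls to 15%.
Maya holds 85% of Nordquist, so Maya controls Nordquist.
Maya did not control Nordquist before and does after, so the clause is triggered.

Yes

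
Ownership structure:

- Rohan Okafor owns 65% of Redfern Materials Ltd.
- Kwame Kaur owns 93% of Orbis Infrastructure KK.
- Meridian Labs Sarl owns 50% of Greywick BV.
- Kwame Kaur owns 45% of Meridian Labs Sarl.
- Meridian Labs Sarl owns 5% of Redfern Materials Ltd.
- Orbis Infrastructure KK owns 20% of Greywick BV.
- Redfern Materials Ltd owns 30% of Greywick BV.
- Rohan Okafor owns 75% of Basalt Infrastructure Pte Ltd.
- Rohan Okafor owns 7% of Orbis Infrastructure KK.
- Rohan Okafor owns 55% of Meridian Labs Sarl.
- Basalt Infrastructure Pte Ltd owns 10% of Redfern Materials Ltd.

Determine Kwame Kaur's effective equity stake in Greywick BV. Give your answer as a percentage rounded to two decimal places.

41.78%

Kwame reaches Greywick along 3 paths.
Via Orbis: 93% × 20% = 18.6%.
Via Meridian: 45% × 50% = 22.5%.
Via Meridian → Redfern: 45% × 5% × 30% = 0.675%.
Total: 18.6% + 22.5% + 0.675% = 41.775%.
Rounded: 41.78%.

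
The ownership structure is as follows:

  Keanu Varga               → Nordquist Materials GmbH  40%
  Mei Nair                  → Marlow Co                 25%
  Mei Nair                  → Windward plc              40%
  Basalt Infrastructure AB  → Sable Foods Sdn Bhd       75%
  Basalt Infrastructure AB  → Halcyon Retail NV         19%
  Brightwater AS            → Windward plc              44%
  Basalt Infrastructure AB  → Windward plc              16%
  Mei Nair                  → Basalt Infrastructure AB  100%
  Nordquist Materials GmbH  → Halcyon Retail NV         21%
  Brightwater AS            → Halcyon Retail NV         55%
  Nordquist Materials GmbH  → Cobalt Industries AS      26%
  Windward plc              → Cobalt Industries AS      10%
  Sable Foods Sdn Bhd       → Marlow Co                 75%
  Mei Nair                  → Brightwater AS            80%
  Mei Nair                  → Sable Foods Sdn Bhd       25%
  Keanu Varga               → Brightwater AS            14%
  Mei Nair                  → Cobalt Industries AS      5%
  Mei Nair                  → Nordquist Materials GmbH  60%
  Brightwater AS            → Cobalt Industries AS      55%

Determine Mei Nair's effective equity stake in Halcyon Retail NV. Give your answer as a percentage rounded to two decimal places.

Mei reaches Halcyon along 3 paths.
Via Brightwater: 80% × 55% = 44%.
Via Basalt: 100% × 19% = 19%.
Via Nordquist: 60% × 21% = 12.6%.
Total: 44% + 19% + 12.6% = 75.6%.
Rounded: 75.60%.

75.60%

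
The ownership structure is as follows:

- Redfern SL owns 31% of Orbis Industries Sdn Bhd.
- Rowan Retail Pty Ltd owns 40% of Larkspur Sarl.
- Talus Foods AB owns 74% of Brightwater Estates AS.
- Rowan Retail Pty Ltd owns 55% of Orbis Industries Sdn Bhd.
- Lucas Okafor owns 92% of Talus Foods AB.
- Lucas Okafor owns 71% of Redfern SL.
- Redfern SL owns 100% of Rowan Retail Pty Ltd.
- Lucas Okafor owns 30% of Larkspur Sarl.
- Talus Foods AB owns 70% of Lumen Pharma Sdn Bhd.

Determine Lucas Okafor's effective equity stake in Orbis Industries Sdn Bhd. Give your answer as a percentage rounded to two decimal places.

61.06%

Lucas reaches Orbis along 2 paths.
Via Redfern: 71% × 31% = 22.01%.
Via Redfern → Rowan: 71% × 100% × 55% = 39.05%.
Total: 22.01% + 39.05% = 61.06%.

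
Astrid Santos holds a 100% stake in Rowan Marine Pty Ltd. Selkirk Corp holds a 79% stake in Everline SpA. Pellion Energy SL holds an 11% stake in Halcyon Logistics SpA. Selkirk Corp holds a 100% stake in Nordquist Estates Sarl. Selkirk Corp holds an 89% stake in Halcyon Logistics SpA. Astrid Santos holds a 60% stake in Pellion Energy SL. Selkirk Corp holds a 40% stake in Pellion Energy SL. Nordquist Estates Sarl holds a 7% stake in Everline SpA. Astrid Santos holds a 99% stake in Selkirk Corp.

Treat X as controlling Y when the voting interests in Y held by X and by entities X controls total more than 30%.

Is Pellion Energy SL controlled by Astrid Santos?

Yes

Astrid holds 99% of Selkirk, so Astrid controls Selkirk.
Selkirk and Astrid together hold 40% + 60% = 100% of Pellion, so Astrid controls Pellion.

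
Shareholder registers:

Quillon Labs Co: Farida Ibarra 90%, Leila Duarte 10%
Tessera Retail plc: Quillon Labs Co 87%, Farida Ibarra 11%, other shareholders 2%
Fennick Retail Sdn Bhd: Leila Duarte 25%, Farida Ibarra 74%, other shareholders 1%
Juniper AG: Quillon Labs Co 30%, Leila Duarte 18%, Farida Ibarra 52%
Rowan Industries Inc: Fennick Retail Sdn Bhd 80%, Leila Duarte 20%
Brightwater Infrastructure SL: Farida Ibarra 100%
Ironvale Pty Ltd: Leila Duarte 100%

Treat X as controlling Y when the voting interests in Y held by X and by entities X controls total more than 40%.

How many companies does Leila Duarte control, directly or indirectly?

1

Leila holds 100% of Ironvale, so Leila controls Ironvale.
No other company's threshold is met.
Leila controls 1 company.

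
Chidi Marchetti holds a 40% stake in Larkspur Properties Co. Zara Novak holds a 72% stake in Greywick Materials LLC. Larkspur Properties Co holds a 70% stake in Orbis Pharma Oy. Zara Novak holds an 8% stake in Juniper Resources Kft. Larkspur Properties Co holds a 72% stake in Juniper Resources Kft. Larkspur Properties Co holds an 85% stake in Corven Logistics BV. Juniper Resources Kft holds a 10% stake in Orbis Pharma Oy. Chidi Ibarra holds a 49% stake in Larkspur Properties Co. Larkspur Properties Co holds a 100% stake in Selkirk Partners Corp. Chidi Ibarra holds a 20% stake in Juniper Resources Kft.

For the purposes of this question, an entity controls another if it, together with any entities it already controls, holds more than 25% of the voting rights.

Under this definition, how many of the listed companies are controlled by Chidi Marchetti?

Chidi Marchetti holds 40% of Larkspur, so Chidi Marchetti controls Larkspur.
Larkspur holds 100% of Selkirk, so Chidi Marchetti controls Selkirk.
Larkspur holds 72% of Juniper, so Chidi Marchetti controls Juniper.
Larkspur and Juniper together hold 70% + 10% = 80% of Orbis, so Chidi Marchetti controls Orbis.
Larkspur holds 85% of Corven, so Chidi Marchetti controls Corven.
No other company's threshold is met.
Chidi Marchetti controls 5 companies.

5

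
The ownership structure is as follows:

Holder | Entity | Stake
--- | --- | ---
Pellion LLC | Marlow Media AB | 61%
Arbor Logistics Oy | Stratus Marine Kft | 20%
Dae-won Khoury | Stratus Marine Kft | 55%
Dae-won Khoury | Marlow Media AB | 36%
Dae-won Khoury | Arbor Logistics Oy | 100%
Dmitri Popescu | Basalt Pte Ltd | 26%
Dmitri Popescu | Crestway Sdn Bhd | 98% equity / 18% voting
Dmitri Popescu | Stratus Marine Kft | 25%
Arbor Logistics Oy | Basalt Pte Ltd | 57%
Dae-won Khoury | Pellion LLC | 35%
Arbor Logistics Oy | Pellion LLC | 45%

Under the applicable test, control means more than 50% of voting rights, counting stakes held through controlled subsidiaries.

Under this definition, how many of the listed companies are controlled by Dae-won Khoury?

Dae-won holds 100% of Arbor, so Dae-won controls Arbor.
Dae-won and Arbor together hold 35% + 45% = 80% of Pellion, so Dae-won controls Pellion.
Arbor holds 57% of Basalt, so Dae-won controls Basalt.
Dae-won and Arbor together hold 55% + 20% = 75% of Stratus, so Dae-won controls Stratus.
Pellion and Dae-won together hold 61% + 36% = 97% of Marlow, so Dae-won controls Marlow.
No other company's threshold is met.
Dae-won controls 5 companies.

5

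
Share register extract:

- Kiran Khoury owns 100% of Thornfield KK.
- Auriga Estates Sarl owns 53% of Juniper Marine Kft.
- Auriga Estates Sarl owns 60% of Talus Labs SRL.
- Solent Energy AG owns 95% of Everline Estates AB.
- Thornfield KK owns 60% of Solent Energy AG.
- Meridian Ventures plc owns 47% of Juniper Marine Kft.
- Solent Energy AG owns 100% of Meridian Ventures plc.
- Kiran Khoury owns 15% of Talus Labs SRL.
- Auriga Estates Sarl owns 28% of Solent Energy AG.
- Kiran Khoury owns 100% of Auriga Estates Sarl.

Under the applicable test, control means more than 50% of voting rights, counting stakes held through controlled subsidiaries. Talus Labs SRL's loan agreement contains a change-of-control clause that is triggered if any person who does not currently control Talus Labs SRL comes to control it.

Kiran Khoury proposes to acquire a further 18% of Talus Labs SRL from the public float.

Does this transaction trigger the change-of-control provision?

The purchase changes only Kiran's holdings, so Kiran is the only person who could newly come to control Talus.
Kiran holds 100% of Auriga, so Kiran controls Auriga.
Kiran and Auriga together hold 15% + 60% = 75% of Talus, so Kiran controls Talus.
So Kiran already controls Talus before the transaction.
After the purchase, Kiran's direct stake in Talus rises to 15% + 18% = 33%.
Kiran controlled Talus already, so this is not a new person acquiring control; every other person's position is unchanged or reduced.
No new person acquires control, so the clause is not triggered.

No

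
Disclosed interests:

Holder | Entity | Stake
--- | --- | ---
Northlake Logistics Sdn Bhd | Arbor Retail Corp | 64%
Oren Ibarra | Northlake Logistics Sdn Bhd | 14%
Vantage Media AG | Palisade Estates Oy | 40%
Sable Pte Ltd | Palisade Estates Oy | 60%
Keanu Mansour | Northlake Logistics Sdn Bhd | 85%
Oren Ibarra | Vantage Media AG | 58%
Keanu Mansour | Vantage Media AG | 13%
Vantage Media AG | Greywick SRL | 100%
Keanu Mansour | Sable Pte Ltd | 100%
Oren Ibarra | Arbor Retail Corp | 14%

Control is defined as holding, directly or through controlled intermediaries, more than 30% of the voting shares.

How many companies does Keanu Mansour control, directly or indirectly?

Keanu holds 85% of Northlake, so Keanu controls Northlake.
Keanu holds 100% of Sable, so Keanu controls Sable.
Sable holds 60% of Palisade, so Keanu controls Palisade.
Northlake holds 64% of Arbor, so Keanu controls Arbor.
No other company's threshold is met.
Keanu controls 4 companies.

4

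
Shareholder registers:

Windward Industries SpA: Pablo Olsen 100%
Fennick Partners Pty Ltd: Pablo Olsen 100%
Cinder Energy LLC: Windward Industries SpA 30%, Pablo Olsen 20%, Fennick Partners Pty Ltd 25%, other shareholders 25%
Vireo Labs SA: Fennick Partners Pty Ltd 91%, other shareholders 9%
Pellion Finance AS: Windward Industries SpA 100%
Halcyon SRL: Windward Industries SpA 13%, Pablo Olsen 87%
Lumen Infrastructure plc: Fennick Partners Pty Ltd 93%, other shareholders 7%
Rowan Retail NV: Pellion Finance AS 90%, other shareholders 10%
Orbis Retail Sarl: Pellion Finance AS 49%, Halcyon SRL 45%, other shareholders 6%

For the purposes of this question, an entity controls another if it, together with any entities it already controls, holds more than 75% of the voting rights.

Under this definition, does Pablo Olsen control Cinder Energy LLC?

No

Pablo holds 100% of Windward, so Pablo controls Windward.
Pablo holds 100% of Fennick, so Pablo controls Fennick.
Fennick holds 91% of Vireo, so Pablo controls Vireo.
Windward holds 100% of Pellion, so Pablo controls Pellion.
Windward and Pablo together hold 13% + 87% = 100% of Halcyon, so Pablo controls Halcyon.
Fennick holds 93% of Lumen, so Pablo controls Lumen.
Pellion holds 90% of Rowan, so Pablo controls Rowan.
Pellion and Halcyon together hold 49% + 45% = 94% of Orbis, so Pablo controls Orbis.
In Cinder, Pablo's side holds only 30% + 20% + 25% = 75%, not > 75%.
So Pablo does not control Cinder.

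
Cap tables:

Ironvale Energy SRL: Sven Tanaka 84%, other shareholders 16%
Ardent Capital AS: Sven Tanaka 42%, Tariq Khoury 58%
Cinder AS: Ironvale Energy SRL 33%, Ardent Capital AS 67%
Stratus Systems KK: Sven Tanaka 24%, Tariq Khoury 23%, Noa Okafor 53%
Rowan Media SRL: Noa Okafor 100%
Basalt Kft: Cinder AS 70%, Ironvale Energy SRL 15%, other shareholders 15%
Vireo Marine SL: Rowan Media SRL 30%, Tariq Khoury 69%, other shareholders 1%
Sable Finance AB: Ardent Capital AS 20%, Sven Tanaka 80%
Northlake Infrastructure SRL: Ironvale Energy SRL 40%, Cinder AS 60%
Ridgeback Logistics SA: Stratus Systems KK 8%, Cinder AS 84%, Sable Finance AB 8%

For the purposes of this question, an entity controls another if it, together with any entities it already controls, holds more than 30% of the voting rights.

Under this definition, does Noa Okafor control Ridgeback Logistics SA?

No

Noa holds 53% of Stratus, so Noa controls Stratus.
Noa holds 100% of Rowan, so Noa controls Rowan.
In Ridgeback, Noa's side holds only 8%, not > 30%.
So Noa does not control Ridgeback.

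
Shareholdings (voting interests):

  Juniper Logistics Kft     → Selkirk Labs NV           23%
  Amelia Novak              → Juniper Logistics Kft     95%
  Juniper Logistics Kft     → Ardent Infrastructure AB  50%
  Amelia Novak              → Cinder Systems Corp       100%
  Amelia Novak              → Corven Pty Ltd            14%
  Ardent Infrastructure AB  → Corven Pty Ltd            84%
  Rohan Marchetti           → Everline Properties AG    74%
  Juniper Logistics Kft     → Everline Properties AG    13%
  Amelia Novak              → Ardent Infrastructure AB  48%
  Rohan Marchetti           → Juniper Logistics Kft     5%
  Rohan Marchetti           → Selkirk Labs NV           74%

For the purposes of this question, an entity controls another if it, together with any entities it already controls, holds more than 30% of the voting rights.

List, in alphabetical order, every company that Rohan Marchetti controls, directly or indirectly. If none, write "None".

Everline Properties AG, Selkirk Labs NV

Rohan holds 74% of Selkirk, so Rohan controls Selkirk.
Rohan holds 74% of Everline, so Rohan controls Everline.
No other company's threshold is met.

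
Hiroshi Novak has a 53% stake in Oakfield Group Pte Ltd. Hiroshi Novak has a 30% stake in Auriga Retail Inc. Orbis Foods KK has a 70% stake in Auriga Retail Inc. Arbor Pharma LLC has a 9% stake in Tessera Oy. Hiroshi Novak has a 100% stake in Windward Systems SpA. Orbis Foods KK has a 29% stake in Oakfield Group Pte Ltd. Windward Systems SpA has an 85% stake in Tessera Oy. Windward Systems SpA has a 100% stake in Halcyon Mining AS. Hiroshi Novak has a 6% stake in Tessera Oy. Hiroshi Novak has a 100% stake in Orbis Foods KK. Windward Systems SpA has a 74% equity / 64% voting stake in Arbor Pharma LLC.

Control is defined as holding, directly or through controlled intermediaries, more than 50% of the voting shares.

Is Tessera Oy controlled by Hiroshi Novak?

Yes

Hiroshi holds 100% of Windward, so Hiroshi controls Windward.
Windward holds 64% of Arbor, so Hiroshi controls Arbor.
Windward and Arbor and Hiroshi together hold 85% + 9% + 6% = 100% of Tessera, so Hiroshi controls Tessera.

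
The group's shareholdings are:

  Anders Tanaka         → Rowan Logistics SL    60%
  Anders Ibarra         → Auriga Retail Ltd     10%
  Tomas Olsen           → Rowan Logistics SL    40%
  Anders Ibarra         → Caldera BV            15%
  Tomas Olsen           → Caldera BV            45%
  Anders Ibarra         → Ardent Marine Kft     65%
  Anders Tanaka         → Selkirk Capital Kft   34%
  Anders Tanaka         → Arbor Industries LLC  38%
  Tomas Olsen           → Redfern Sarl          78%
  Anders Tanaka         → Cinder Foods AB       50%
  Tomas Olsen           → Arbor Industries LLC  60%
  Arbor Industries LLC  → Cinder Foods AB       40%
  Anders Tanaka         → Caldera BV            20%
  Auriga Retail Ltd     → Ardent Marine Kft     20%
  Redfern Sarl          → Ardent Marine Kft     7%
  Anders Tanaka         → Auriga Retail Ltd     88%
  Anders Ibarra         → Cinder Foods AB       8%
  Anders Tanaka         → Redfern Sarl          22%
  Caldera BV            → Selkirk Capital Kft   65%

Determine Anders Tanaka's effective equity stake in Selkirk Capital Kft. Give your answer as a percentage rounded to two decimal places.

Anders Tanaka reaches Selkirk along 2 paths.
Direct stake: 34% = 34%.
Via Caldera: 20% × 65% = 13%.
Total: 34% + 13% = 47%.
Rounded: 47.00%.

47.00%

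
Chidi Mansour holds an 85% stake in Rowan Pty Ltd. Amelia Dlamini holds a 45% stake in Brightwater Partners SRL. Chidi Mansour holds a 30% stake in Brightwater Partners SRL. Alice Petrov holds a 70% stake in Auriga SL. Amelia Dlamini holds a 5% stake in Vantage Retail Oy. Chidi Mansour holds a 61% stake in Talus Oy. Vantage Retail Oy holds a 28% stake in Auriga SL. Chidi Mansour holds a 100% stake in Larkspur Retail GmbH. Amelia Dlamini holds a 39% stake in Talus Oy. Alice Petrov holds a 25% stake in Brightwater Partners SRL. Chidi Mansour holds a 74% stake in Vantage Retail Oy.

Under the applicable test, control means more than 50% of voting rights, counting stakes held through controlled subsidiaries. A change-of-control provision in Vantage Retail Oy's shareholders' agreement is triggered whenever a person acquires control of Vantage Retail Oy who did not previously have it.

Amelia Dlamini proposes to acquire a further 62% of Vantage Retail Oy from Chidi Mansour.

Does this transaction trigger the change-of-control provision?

The purchase adds only to Amelia's holdings (Chidi's stake shrinks), so Amelia is the only person who could newly come to control Vantage.
Amelia's largest direct stake is 45% in Brightwater, which does not meet the threshold, so Amelia controls no company.
In Vantage, Amelia's side holds only 5%, not > 50%.
So before the transaction, Amelia does not control Vantage.
After the purchase, Amelia's direct stake in Vantage rises to 5% + 62% = 67%, and Chidi's stake falls to 12%.
Amelia holds 67% of Vantage, so Amelia controls Vantage.
Amelia did not control Vantage before and does after, so the clause is triggered.

Yes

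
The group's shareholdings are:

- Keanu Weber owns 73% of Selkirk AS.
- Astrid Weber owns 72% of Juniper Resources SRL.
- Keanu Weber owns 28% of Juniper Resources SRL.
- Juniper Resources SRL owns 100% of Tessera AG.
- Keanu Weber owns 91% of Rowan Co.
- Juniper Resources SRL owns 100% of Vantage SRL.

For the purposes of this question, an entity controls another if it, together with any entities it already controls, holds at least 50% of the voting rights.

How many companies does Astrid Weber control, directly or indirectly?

Astrid holds 72% of Juniper, so Astrid controls Juniper.
Juniper holds 100% of Tessera, so Astrid controls Tessera.
Juniper holds 100% of Vantage, so Astrid controls Vantage.
No other company's threshold is met.
Astrid controls 3 companies.

3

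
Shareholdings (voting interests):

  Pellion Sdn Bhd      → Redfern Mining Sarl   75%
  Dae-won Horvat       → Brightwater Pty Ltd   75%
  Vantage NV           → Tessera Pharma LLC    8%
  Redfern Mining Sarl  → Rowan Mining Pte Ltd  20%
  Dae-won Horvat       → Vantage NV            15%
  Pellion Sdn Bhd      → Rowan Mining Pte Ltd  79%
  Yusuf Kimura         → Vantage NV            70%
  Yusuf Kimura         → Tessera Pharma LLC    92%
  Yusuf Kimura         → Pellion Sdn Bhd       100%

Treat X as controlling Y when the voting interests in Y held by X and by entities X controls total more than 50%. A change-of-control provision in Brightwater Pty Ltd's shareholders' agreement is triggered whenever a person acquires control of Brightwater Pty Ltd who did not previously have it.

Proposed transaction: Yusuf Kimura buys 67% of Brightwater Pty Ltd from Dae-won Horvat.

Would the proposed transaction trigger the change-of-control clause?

The purchase adds only to Yusuf's holdings (Dae-won's stake shrinks), so Yusuf is the only person who could newly come to control Brightwater.
Yusuf holds 70% of Vantage, so Yusuf controls Vantage.
Yusuf holds 100% of Pellion, so Yusuf controls Pellion.
Pellion holds 75% of Redfern, so Yusuf controls Redfern.
Pellion and Redfern together hold 79% + 20% = 99% of Rowan, so Yusuf controls Rowan.
Vantage and Yusuf together hold 8% + 92% = 100% of Tessera, so Yusuf controls Tessera.
Neither Yusuf nor any entity Yusuf controls holds any voting interest in Brightwater.
So before the transaction, Yusuf does not control Brightwater.
After the purchase, Yusuf holds 67% of Brightwater directly, and Dae-won's stake falls to 8%.
Yusuf holds 67% of Brightwater, so Yusuf controls Brightwater.
Yusuf did not control Brightwater before and does after, so the clause is triggered.

Yes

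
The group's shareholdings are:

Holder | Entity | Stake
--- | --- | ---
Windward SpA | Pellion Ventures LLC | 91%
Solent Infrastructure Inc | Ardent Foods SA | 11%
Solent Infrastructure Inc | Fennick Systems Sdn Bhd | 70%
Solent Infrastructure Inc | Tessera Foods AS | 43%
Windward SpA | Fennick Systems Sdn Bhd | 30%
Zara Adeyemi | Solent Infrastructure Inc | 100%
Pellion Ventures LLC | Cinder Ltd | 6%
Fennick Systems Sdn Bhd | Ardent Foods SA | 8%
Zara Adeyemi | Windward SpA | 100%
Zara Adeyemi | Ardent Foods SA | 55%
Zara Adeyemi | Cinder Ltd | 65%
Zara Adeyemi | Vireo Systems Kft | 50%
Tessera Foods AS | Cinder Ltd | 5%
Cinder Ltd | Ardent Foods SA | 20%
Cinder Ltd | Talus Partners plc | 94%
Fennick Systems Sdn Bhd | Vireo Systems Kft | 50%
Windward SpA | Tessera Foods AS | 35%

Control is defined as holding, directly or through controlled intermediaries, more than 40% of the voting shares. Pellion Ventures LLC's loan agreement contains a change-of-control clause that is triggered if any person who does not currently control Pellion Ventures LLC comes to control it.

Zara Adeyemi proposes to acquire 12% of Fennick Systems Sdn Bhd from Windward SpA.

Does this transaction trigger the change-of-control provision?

The purchase adds only to Zara's holdings (Windward's stake shrinks), so Zara is the only person who could newly come to control Pellion.
Zara holds 100% of Windward, so Zara controls Windward.
Windward holds 91% of Pellion, so Zara controls Pellion.
So Zara already controls Pellion before the transaction.
After the purchase, Zara holds 12% of Fennick directly, and Windward's stake falls to 18%.
Zara controlled Pellion already, so this is not a new person acquiring control; every other person's position is unchanged or reduced.
No new person acquires control, so the clause is not triggered.

No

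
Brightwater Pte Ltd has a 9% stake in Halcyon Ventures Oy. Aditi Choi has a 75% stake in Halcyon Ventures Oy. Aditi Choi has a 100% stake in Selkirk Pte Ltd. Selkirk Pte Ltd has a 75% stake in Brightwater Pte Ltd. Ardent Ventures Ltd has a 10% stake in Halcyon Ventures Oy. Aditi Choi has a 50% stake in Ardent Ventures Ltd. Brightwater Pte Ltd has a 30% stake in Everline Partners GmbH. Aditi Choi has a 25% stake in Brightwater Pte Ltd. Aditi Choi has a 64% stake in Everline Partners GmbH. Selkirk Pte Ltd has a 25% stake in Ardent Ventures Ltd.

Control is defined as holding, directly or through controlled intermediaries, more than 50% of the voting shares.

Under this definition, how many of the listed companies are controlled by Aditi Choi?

5

Aditi holds 100% of Selkirk, so Aditi controls Selkirk.
Selkirk and Aditi together hold 75% + 25% = 100% of Brightwater, so Aditi controls Brightwater.
Selkirk and Aditi together hold 25% + 50% = 75% of Ardent, so Aditi controls Ardent.
Brightwater and Ardent and Aditi together hold 9% + 10% + 75% = 94% of Halcyon, so Aditi controls Halcyon.
Brightwater and Aditi together hold 30% + 64% = 94% of Everline, so Aditi controls Everline.
Aditi controls 5 companies.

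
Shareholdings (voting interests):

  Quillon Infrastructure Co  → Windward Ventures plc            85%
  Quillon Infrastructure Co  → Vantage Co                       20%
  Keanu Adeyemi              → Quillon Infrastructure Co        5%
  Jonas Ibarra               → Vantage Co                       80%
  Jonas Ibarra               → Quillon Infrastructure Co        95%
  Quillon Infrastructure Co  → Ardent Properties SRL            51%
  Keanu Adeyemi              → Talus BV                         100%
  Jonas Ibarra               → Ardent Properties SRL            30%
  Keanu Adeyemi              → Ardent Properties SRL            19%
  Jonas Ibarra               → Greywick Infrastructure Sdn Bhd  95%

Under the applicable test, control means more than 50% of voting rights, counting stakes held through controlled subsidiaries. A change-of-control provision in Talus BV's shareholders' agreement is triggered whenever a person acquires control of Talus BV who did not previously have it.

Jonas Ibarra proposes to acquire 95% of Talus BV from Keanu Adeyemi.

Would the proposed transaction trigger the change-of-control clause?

The purchase adds only to Jonas's holdings (Keanu's stake shrinks), so Jonas is the only person who could newly come to control Talus.
Jonas holds 95% of Greywick, so Jonas controls Greywick.
Jonas holds 95% of Quillon, so Jonas controls Quillon.
Quillon and Jonas together hold 20% + 80% = 100% of Vantage, so Jonas controls Vantage.
Quillon holds 85% of Windward, so Jonas controls Windward.
Quillon and Jonas together hold 51% + 30% = 81% of Ardent, so Jonas controls Ardent.
Neither Jonas nor any entity Jonas controls holds any voting interest in Talus.
So before the transaction, Jonas does not control Talus.
After the purchase, Jonas holds 95% of Talus directly, and Keanu's stake falls to 5%.
Jonas holds 95% of Talus, so Jonas controls Talus.
Jonas did not control Talus before and does after, so the clause is triggered.

Yes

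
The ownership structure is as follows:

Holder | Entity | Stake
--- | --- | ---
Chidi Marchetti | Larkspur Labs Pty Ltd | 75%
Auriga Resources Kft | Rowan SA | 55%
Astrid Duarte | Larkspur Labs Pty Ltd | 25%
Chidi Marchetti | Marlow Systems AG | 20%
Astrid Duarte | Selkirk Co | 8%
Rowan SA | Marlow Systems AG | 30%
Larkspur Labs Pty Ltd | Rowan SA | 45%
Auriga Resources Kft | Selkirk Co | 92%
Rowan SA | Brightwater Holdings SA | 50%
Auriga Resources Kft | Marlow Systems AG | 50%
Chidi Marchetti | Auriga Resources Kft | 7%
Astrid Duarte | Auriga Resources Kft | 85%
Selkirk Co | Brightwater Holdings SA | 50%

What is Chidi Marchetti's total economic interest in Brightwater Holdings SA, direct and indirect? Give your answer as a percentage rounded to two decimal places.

22.02%

Chidi reaches Brightwater along 3 paths.
Via Auriga → Selkirk: 7% × 92% × 50% = 3.22%.
Via Larkspur → Rowan: 75% × 45% × 50% = 16.875%.
Via Auriga → Rowan: 7% × 55% × 50% = 1.925%.
Total: 3.22% + 16.875% + 1.925% = 22.02%.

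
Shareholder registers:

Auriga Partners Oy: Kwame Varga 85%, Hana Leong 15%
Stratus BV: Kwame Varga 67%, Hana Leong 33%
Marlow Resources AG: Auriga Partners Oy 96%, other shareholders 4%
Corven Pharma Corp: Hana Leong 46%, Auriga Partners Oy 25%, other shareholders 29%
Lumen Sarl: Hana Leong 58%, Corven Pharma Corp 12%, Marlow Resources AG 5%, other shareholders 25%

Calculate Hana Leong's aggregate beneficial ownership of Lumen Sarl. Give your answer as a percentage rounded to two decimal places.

64.69%

Hana reaches Lumen along 4 paths.
Direct stake: 58% = 58%.
Via Corven: 46% × 12% = 5.52%.
Via Auriga → Corven: 15% × 25% × 12% = 0.45%.
Via Auriga → Marlow: 15% × 96% × 5% = 0.72%.
Total: 58% + 5.52% + 0.45% + 0.72% = 64.69%.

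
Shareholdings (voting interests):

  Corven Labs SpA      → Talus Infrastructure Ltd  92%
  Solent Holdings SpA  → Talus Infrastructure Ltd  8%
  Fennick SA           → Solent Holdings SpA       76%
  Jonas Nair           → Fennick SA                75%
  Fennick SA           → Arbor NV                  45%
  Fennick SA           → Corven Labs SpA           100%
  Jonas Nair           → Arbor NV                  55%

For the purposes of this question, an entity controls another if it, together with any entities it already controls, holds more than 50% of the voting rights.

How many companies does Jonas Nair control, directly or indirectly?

Jonas holds 75% of Fennick, so Jonas controls Fennick.
Fennick holds 100% of Corven, so Jonas controls Corven.
Fennick and Jonas together hold 45% + 55% = 100% of Arbor, so Jonas controls Arbor.
Fennick holds 76% of Solent, so Jonas controls Solent.
Corven and Solent together hold 92% + 8% = 100% of Talus, so Jonas controls Talus.
Jonas controls 5 companies.

5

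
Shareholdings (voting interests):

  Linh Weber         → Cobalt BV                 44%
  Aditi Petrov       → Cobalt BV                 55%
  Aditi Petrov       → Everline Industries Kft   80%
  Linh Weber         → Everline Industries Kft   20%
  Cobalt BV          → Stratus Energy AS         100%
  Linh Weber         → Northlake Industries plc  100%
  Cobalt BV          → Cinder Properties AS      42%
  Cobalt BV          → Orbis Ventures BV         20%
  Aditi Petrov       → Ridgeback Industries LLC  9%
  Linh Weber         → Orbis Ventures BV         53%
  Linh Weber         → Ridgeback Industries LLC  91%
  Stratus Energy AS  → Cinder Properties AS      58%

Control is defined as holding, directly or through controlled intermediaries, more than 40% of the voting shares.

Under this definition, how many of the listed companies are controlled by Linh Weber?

Linh holds 44% of Cobalt, so Linh controls Cobalt.
Linh holds 91% of Ridgeback, so Linh controls Ridgeback.
Linh holds 100% of Northlake, so Linh controls Northlake.
Cobalt holds 100% of Stratus, so Linh controls Stratus.
Linh and Cobalt together hold 53% + 20% = 73% of Orbis, so Linh controls Orbis.
Cobalt and Stratus together hold 42% + 58% = 100% of Cinder, so Linh controls Cinder.
No other company's threshold is met.
Linh controls 6 companies.

6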